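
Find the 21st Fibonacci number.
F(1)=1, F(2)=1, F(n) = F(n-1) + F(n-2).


Sequence: 1, 1, 2, 3, 5, 8, 13, 21, 34, 55, 89, 144, 233, 377, 610, 987, 1597, 2584, 4181, 6765, 10946
F(21) = 10946


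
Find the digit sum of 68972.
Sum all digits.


6 + 8 + 9 + 7 + 2 = 32


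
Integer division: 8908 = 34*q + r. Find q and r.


8908 = 34 * 262 + 0
Check: 8908 + 0 = 8908

q = 262, r = 0


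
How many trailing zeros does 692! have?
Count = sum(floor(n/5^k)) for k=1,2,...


floor(692/5) = 138
floor(692/25) = 27
floor(692/125) = 5
floor(692/625) = 1
Total = 171

171 trailing zeros


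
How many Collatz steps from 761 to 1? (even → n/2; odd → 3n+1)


761 → 2284 → 1142 → 571 → 1714 → 857 → 2572 → 1286 → 643 → 1930 → 965 → 2896 → 1448 → 724 → 362 → 181 → 544 → 272 → 136 → 68 → 34 → 17 → 52 → 26 → 13 → 40 → 20 → 10 → 5 → 16 → 8 → 4 → 2 → 1
Total steps = 33

33 steps


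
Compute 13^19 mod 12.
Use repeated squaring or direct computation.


13^1 mod 12 = 1
13^2 mod 12 = 1
13^3 mod 12 = 1
13^4 mod 12 = 1
13^5 mod 12 = 1
13^6 mod 12 = 1
13^7 mod 12 = 1
13^8 mod 12 = 1
13^9 mod 12 = 1
13^10 mod 12 = 1
13^11 mod 12 = 1
13^12 mod 12 = 1
13^13 mod 12 = 1
13^14 mod 12 = 1
13^15 mod 12 = 1
13^16 mod 12 = 1
13^17 mod 12 = 1
13^18 mod 12 = 1
13^19 mod 12 = 1


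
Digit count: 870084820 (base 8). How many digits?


870084820 in base 8 = 6367070324
Number of digits = 10

10 digits (base 8)


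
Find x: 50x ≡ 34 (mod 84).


GCD(50, 84) = 2 divides 34
Divide: 25x ≡ 17 (mod 42)
x ≡ 41 (mod 42)


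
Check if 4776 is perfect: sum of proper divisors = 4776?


Proper divisors of 4776: 1, 2, 3, 4, 6, 8, 12, 24, 199, 398, 597, 796, 1194, 1592, 2388
Sum = 1 + 2 + 3 + 4 + 6 + 8 + 12 + 24 + 199 + 398 + 597 + 796 + 1194 + 1592 + 2388 = 7224

No, 4776 is not perfect (7224 ≠ 4776)


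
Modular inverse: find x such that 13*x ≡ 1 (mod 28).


Use the extended Euclidean algorithm on (28, 13); each row r = 28*s + 13*t:
r=28, s=1, t=0
r=13, s=0, t=1
q=2: r=2, s=1, t=-2   [28*(1) + 13*(-2) = 2]
q=6: r=1, s=-6, t=13   [28*(-6) + 13*(13) = 1]
q=2: r=0, s=13, t=-28   [28*(13) + 13*(-28) = 0]
GCD = 1 with t = 13, so 13*(13) ≡ 1 (mod 28)
Inverse = 13 mod 28 = 13
Check: 13 * 13 = 169 ≡ 1 (mod 28)

13^(-1) ≡ 13 (mod 28)


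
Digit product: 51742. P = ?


5 × 1 × 7 × 4 × 2 = 280


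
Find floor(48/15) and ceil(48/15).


48/15 = 3.2000
floor = 3
ceil = 4

floor = 3, ceil = 4


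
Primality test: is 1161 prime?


1161 / 3 = 387 (exact division)
1161 is NOT prime.

No, 1161 is not prime


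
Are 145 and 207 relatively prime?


Euclidean algorithm:
207 = 1 * 145 + 62
145 = 2 * 62 + 21
62 = 2 * 21 + 20
21 = 1 * 20 + 1
20 = 20 * 1 + 0
GCD(145, 207) = 1

Yes, coprime (GCD = 1)


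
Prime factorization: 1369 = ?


1369 / 37 = 37
37 / 37 = 1
1369 = 37^2


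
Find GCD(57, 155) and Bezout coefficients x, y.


Tabular extended Euclidean (each row: r = 57*s + 155*t):
r=57, s=1, t=0
r=155, s=0, t=1
q=0: r=57, s=1, t=0   [57*(1) + 155*(0) = 57]
q=2: r=41, s=-2, t=1   [57*(-2) + 155*(1) = 41]
q=1: r=16, s=3, t=-1   [57*(3) + 155*(-1) = 16]
q=2: r=9, s=-8, t=3   [57*(-8) + 155*(3) = 9]
q=1: r=7, s=11, t=-4   [57*(11) + 155*(-4) = 7]
q=1: r=2, s=-19, t=7   [57*(-19) + 155*(7) = 2]
q=3: r=1, s=68, t=-25   [57*(68) + 155*(-25) = 1]
q=2: r=0, s=-155, t=57   [57*(-155) + 155*(57) = 0]
GCD = 1; from the row with r=1: x=68, y=-25
Check: 57*(68) + 155*(-25) = 3876 - 3875 = 1

GCD = 1, x = 68, y = -25


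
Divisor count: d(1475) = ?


1475 = 5^2 × 59^1
d(1475) = (2+1) × (1+1) = 6

6 divisors


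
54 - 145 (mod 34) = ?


54 - 145 = -91
-91 mod 34 = 11


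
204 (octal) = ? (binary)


204 (base 8) = 132 (decimal)
132 (decimal) = 10000100 (base 2)


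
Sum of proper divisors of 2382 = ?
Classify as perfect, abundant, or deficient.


Proper divisors: 1, 2, 3, 6, 397, 794, 1191
Sum = 1 + 2 + 3 + 6 + 397 + 794 + 1191 = 2394
2394 > 2382 → abundant

s(2382) = 2394 (abundant)


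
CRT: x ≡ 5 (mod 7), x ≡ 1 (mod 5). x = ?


M = 7*5 = 35
M1 = M/7 = 5, M2 = M/5 = 7
M1^(-1) mod 7 = 3, M2^(-1) mod 5 = 3
x = 5*5*3 + 1*7*3 = 96
96 mod 35 = 26
Check: 26 mod 7 = 5 ✓, 26 mod 5 = 1 ✓

x ≡ 26 (mod 35)


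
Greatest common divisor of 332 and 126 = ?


332 = 2 * 126 + 80
126 = 1 * 80 + 46
80 = 1 * 46 + 34
46 = 1 * 34 + 12
34 = 2 * 12 + 10
12 = 1 * 10 + 2
10 = 5 * 2 + 0
GCD = 2


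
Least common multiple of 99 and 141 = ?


GCD(99, 141) = 3
LCM = 99*141/3 = 13959/3 = 4653

LCM = 4653


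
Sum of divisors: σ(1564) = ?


Divisors of 1564: 1, 2, 4, 17, 23, 34, 46, 68, 92, 391, 782, 1564
Sum = 1 + 2 + 4 + 17 + 23 + 34 + 46 + 68 + 92 + 391 + 782 + 1564 = 3024

σ(1564) = 3024


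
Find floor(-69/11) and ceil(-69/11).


-69/11 = -6.2727
floor = -7
ceil = -6

floor = -7, ceil = -6


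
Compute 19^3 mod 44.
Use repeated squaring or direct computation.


19^1 mod 44 = 19
19^2 mod 44 = 9
19^3 mod 44 = 39


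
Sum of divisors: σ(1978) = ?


Divisors of 1978: 1, 2, 23, 43, 46, 86, 989, 1978
Sum = 1 + 2 + 23 + 43 + 46 + 86 + 989 + 1978 = 3168

σ(1978) = 3168


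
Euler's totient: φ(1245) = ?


1245 = 3 × 5 × 83
Prime factors: 3, 5, 83
φ(1245) = 1245 × (1-1/3) × (1-1/5) × (1-1/83)
= 1245 × 2/3 × 4/5 × 82/83 = 656

φ(1245) = 656


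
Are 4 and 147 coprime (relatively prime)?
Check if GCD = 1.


Euclidean algorithm:
147 = 36 * 4 + 3
4 = 1 * 3 + 1
3 = 3 * 1 + 0
GCD(4, 147) = 1

Yes, coprime (GCD = 1)


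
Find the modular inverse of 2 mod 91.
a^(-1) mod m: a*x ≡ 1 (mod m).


Use the extended Euclidean algorithm on (91, 2); each row r = 91*s + 2*t:
r=91, s=1, t=0
r=2, s=0, t=1
q=45: r=1, s=1, t=-45   [91*(1) + 2*(-45) = 1]
q=2: r=0, s=-2, t=91   [91*(-2) + 2*(91) = 0]
GCD = 1 with t = -45, so 2*(-45) ≡ 1 (mod 91)
Inverse = -45 mod 91 = 46
Check: 2 * 46 = 92 ≡ 1 (mod 91)

2^(-1) ≡ 46 (mod 91)


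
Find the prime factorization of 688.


688 / 2 = 344
344 / 2 = 172
172 / 2 = 86
86 / 2 = 43
43 / 43 = 1
688 = 2^4 × 43


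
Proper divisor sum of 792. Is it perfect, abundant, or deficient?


Proper divisors: 1, 2, 3, 4, 6, 8, 9, 11, 12, 18, 22, 24, 33, 36, 44, 66, 72, 88, 99, 132, 198, 264, 396
Sum = 1 + 2 + 3 + 4 + 6 + 8 + 9 + 11 + 12 + 18 + 22 + 24 + 33 + 36 + 44 + 66 + 72 + 88 + 99 + 132 + 198 + 264 + 396 = 1548
1548 > 792 → abundant

s(792) = 1548 (abundant)


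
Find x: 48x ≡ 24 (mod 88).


GCD(48, 88) = 8 divides 24
Divide: 6x ≡ 3 (mod 11)
x ≡ 6 (mod 11)


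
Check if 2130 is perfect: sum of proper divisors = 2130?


Proper divisors of 2130: 1, 2, 3, 5, 6, 10, 15, 30, 71, 142, 213, 355, 426, 710, 1065
Sum = 1 + 2 + 3 + 5 + 6 + 10 + 15 + 30 + 71 + 142 + 213 + 355 + 426 + 710 + 1065 = 3054

No, 2130 is not perfect (3054 ≠ 2130)


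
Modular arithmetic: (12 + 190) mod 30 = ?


12 + 190 = 202
202 mod 30 = 22


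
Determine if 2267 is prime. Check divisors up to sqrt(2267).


Check divisors up to sqrt(2267) = 47.6130
No divisors found.
2267 is prime.

Yes, 2267 is prime


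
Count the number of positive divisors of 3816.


3816 = 2^3 × 3^2 × 53^1
d(3816) = (3+1) × (2+1) × (1+1) = 24

24 divisors


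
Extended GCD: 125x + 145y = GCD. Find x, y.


Tabular extended Euclidean (each row: r = 125*s + 145*t):
r=125, s=1, t=0
r=145, s=0, t=1
q=0: r=125, s=1, t=0   [125*(1) + 145*(0) = 125]
q=1: r=20, s=-1, t=1   [125*(-1) + 145*(1) = 20]
q=6: r=5, s=7, t=-6   [125*(7) + 145*(-6) = 5]
q=4: r=0, s=-29, t=25   [125*(-29) + 145*(25) = 0]
GCD = 5; from the row with r=5: x=7, y=-6
Check: 125*(7) + 145*(-6) = 875 - 870 = 5

GCD = 5, x = 7, y = -6


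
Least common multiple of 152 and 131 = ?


GCD(152, 131) = 1
LCM = 152*131/1 = 19912/1 = 19912

LCM = 19912


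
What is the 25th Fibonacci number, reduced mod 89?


F(k) mod 89 for k=1..25:
1, 1, 2, 3, 5, 8, 13, 21, 34, 55, 0, 55, 55, 21, 76, 8, 84, 3, 87, 1, 88, 0, 88, 88, 87
F(25) mod 89 = 87


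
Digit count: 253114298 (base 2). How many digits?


253114298 in base 2 = 1111000101100011011110111010
Number of digits = 28

28 digits (base 2)


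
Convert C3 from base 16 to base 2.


C3 (base 16) = 195 (decimal)
195 (decimal) = 11000011 (base 2)


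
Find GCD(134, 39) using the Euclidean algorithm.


134 = 3 * 39 + 17
39 = 2 * 17 + 5
17 = 3 * 5 + 2
5 = 2 * 2 + 1
2 = 2 * 1 + 0
GCD = 1


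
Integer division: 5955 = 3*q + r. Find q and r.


5955 = 3 * 1985 + 0
Check: 5955 + 0 = 5955

q = 1985, r = 0


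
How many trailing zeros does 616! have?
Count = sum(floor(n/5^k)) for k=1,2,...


floor(616/5) = 123
floor(616/25) = 24
floor(616/125) = 4
Total = 151

151 trailing zeros


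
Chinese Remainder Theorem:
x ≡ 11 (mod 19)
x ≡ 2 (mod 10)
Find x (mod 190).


M = 19*10 = 190
M1 = M/19 = 10, M2 = M/10 = 19
M1^(-1) mod 19 = 2, M2^(-1) mod 10 = 9
x = 11*10*2 + 2*19*9 = 562
562 mod 190 = 182
Check: 182 mod 19 = 11 ✓, 182 mod 10 = 2 ✓

x ≡ 182 (mod 190)


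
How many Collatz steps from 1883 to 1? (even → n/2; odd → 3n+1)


1883 → 5650 → 2825 → 8476 → 4238 → 2119 → 6358 → 3179 → 9538 → 4769 → 14308 → 7154 → 3577 → 10732 → 5366 → 2683 → 8050 → 4025 → 12076 → 6038 → 3019 → 9058 → 4529 → 13588 → 6794 → 3397 → 10192 → 5096 → 2548 → 1274 → 637 → 1912 → 956 → 478 → 239 → 718 → 359 → 1078 → 539 → 1618 → 809 → 2428 → 1214 → 607 → 1822 → 911 → 2734 → 1367 → 4102 → 2051 → 6154 → 3077 → 9232 → 4616 → 2308 → 1154 → 577 → 1732 → 866 → 433 → 1300 → 650 → 325 → 976 → 488 → 244 → 122 → 61 → 184 → 92 → 46 → 23 → 70 → 35 → 106 → 53 → 160 → 80 → 40 → 20 → 10 → 5 → 16 → 8 → 4 → 2 → 1
Total steps = 86

86 steps


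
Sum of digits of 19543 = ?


1 + 9 + 5 + 4 + 3 = 22


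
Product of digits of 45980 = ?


4 × 5 × 9 × 8 × 0 = 0


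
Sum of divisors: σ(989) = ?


Divisors of 989: 1, 23, 43, 989
Sum = 1 + 23 + 43 + 989 = 1056

σ(989) = 1056


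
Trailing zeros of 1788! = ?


floor(1788/5) = 357
floor(1788/25) = 71
floor(1788/125) = 14
floor(1788/625) = 2
Total = 444

444 trailing zeros


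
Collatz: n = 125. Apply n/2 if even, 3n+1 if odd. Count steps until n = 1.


125 → 376 → 188 → 94 → 47 → 142 → 71 → 214 → 107 → 322 → 161 → 484 → 242 → 121 → 364 → 182 → 91 → 274 → 137 → 412 → 206 → 103 → 310 → 155 → 466 → 233 → 700 → 350 → 175 → 526 → 263 → 790 → 395 → 1186 → 593 → 1780 → 890 → 445 → 1336 → 668 → 334 → 167 → 502 → 251 → 754 → 377 → 1132 → 566 → 283 → 850 → 425 → 1276 → 638 → 319 → 958 → 479 → 1438 → 719 → 2158 → 1079 → 3238 → 1619 → 4858 → 2429 → 7288 → 3644 → 1822 → 911 → 2734 → 1367 → 4102 → 2051 → 6154 → 3077 → 9232 → 4616 → 2308 → 1154 → 577 → 1732 → 866 → 433 → 1300 → 650 → 325 → 976 → 488 → 244 → 122 → 61 → 184 → 92 → 46 → 23 → 70 → 35 → 106 → 53 → 160 → 80 → 40 → 20 → 10 → 5 → 16 → 8 → 4 → 2 → 1
Total steps = 108

108 steps


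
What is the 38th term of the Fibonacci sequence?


Sequence: 1, 1, 2, 3, 5, 8, 13, 21, 34, 55, 89, 144, 233, 377, 610, 987, 1597, 2584, 4181, 6765, 10946, 17711, 28657, 46368, 75025, 121393, 196418, 317811, 514229, 832040, 1346269, 2178309, 3524578, 5702887, 9227465, 14930352, 24157817, 39088169
F(38) = 39088169


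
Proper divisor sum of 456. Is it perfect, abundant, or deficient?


Proper divisors: 1, 2, 3, 4, 6, 8, 12, 19, 24, 38, 57, 76, 114, 152, 228
Sum = 1 + 2 + 3 + 4 + 6 + 8 + 12 + 19 + 24 + 38 + 57 + 76 + 114 + 152 + 228 = 744
744 > 456 → abundant

s(456) = 744 (abundant)


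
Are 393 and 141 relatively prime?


Euclidean algorithm:
393 = 2 * 141 + 111
141 = 1 * 111 + 30
111 = 3 * 30 + 21
30 = 1 * 21 + 9
21 = 2 * 9 + 3
9 = 3 * 3 + 0
GCD(393, 141) = 3

No, not coprime (GCD = 3)


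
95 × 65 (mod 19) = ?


95 × 65 = 6175
6175 mod 19 = 0


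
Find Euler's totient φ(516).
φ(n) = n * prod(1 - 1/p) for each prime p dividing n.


516 = 2^2 × 3 × 43
Prime factors: 2, 3, 43
φ(516) = 516 × (1-1/2) × (1-1/3) × (1-1/43)
= 516 × 1/2 × 2/3 × 42/43 = 168

φ(516) = 168


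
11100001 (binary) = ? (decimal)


11100001 (base 2) = 225 (decimal)
225 (decimal) = 225 (base 10)


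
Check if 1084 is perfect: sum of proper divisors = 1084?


Proper divisors of 1084: 1, 2, 4, 271, 542
Sum = 1 + 2 + 4 + 271 + 542 = 820

No, 1084 is not perfect (820 ≠ 1084)


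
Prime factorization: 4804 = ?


4804 / 2 = 2402
2402 / 2 = 1201
1201 / 1201 = 1
4804 = 2^2 × 1201


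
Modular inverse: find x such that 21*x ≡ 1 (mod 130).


Use the extended Euclidean algorithm on (130, 21); each row r = 130*s + 21*t:
r=130, s=1, t=0
r=21, s=0, t=1
q=6: r=4, s=1, t=-6   [130*(1) + 21*(-6) = 4]
q=5: r=1, s=-5, t=31   [130*(-5) + 21*(31) = 1]
q=4: r=0, s=21, t=-130   [130*(21) + 21*(-130) = 0]
GCD = 1 with t = 31, so 21*(31) ≡ 1 (mod 130)
Inverse = 31 mod 130 = 31
Check: 21 * 31 = 651 ≡ 1 (mod 130)

21^(-1) ≡ 31 (mod 130)


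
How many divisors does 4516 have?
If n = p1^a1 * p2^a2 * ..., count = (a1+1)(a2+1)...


4516 = 2^2 × 1129^1
d(4516) = (2+1) × (1+1) = 6

6 divisors


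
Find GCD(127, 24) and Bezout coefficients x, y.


Tabular extended Euclidean (each row: r = 127*s + 24*t):
r=127, s=1, t=0
r=24, s=0, t=1
q=5: r=7, s=1, t=-5   [127*(1) + 24*(-5) = 7]
q=3: r=3, s=-3, t=16   [127*(-3) + 24*(16) = 3]
q=2: r=1, s=7, t=-37   [127*(7) + 24*(-37) = 1]
q=3: r=0, s=-24, t=127   [127*(-24) + 24*(127) = 0]
GCD = 1; from the row with r=1: x=7, y=-37
Check: 127*(7) + 24*(-37) = 889 - 888 = 1

GCD = 1, x = 7, y = -37


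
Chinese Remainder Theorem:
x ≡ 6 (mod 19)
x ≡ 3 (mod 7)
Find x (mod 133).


M = 19*7 = 133
M1 = M/19 = 7, M2 = M/7 = 19
M1^(-1) mod 19 = 11, M2^(-1) mod 7 = 3
x = 6*7*11 + 3*19*3 = 633
633 mod 133 = 101
Check: 101 mod 19 = 6 ✓, 101 mod 7 = 3 ✓

x ≡ 101 (mod 133)


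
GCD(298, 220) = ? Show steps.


298 = 1 * 220 + 78
220 = 2 * 78 + 64
78 = 1 * 64 + 14
64 = 4 * 14 + 8
14 = 1 * 8 + 6
8 = 1 * 6 + 2
6 = 3 * 2 + 0
GCD = 2


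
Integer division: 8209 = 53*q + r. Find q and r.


8209 = 53 * 154 + 47
Check: 8162 + 47 = 8209

q = 154, r = 47


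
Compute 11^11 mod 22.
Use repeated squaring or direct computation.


11^1 mod 22 = 11
11^2 mod 22 = 11
11^3 mod 22 = 11
11^4 mod 22 = 11
11^5 mod 22 = 11
11^6 mod 22 = 11
11^7 mod 22 = 11
11^8 mod 22 = 11
11^9 mod 22 = 11
11^10 mod 22 = 11
11^11 mod 22 = 11


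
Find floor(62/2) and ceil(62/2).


62/2 = 31.0000
floor = 31
ceil = 31

floor = 31, ceil = 31


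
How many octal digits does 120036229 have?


120036229 in base 8 = 711715605
Number of digits = 9

9 digits (base 8)


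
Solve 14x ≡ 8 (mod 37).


GCD(14, 37) = 1, unique solution
a^(-1) mod 37 = 8
x = 8 * 8 mod 37 = 27

x ≡ 27 (mod 37)


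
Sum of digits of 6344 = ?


6 + 3 + 4 + 4 = 17


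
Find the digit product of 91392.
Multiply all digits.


9 × 1 × 3 × 9 × 2 = 486


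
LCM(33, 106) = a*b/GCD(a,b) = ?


GCD(33, 106) = 1
LCM = 33*106/1 = 3498/1 = 3498

LCM = 3498


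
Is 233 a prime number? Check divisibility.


Check divisors up to sqrt(233) = 15.2643
No divisors found.
233 is prime.

Yes, 233 is prime


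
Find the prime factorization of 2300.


2300 / 2 = 1150
1150 / 2 = 575
575 / 5 = 115
115 / 5 = 23
23 / 23 = 1
2300 = 2^2 × 5^2 × 23


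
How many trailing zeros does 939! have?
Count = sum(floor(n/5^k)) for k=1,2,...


floor(939/5) = 187
floor(939/25) = 37
floor(939/125) = 7
floor(939/625) = 1
Total = 232

232 trailing zeros


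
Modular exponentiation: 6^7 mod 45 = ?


6^1 mod 45 = 6
6^2 mod 45 = 36
6^3 mod 45 = 36
6^4 mod 45 = 36
6^5 mod 45 = 36
6^6 mod 45 = 36
6^7 mod 45 = 36


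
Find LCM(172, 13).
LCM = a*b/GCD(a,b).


GCD(172, 13) = 1
LCM = 172*13/1 = 2236/1 = 2236

LCM = 2236


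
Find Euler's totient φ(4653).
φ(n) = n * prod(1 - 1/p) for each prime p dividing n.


4653 = 3^2 × 11 × 47
Prime factors: 3, 11, 47
φ(4653) = 4653 × (1-1/3) × (1-1/11) × (1-1/47)
= 4653 × 2/3 × 10/11 × 46/47 = 2760

φ(4653) = 2760


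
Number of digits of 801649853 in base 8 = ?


801649853 in base 8 = 5762032275
Number of digits = 10

10 digits (base 8)


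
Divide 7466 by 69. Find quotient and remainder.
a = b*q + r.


7466 = 69 * 108 + 14
Check: 7452 + 14 = 7466

q = 108, r = 14


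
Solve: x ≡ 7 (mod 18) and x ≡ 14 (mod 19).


M = 18*19 = 342
M1 = M/18 = 19, M2 = M/19 = 18
M1^(-1) mod 18 = 1, M2^(-1) mod 19 = 18
x = 7*19*1 + 14*18*18 = 4669
4669 mod 342 = 223
Check: 223 mod 18 = 7 ✓, 223 mod 19 = 14 ✓

x ≡ 223 (mod 342)


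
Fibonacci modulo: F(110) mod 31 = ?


F(k) mod 31 for k=1..110:
1, 1, 2, 3, 5, 8, 13, 21, 3, 24, 27, 20, 16, 5, 21, 26, 16, 11, 27, 7, 3, 10, 13, 23, 5, 28, 2, 30, 1, 0, 1, 1, 2, 3, 5, 8, 13, 21, 3, 24, 27, 20, 16, 5, 21, 26, 16, 11, 27, 7, 3, 10, 13, 23, 5, 28, 2, 30, 1, 0, 1, 1, 2, 3, 5, 8, 13, 21, 3, 24, 27, 20, 16, 5, 21, 26, 16, 11, 27, 7, 3, 10, 13, 23, 5, 28, 2, 30, 1, 0, 1, 1, 2, 3, 5, 8, 13, 21, 3, 24, 27, 20, 16, 5, 21, 26, 16, 11, 27, 7
F(110) mod 31 = 7


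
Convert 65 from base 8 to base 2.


65 (base 8) = 53 (decimal)
53 (decimal) = 110101 (base 2)


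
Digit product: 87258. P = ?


8 × 7 × 2 × 5 × 8 = 4480


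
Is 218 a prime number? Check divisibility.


218 / 2 = 109 (exact division)
218 is NOT prime.

No, 218 is not prime


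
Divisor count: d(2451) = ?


2451 = 3^1 × 19^1 × 43^1
d(2451) = (1+1) × (1+1) × (1+1) = 8

8 divisors


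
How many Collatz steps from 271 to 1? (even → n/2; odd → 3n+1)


271 → 814 → 407 → 1222 → 611 → 1834 → 917 → 2752 → 1376 → 688 → 344 → 172 → 86 → 43 → 130 → 65 → 196 → 98 → 49 → 148 → 74 → 37 → 112 → 56 → 28 → 14 → 7 → 22 → 11 → 34 → 17 → 52 → 26 → 13 → 40 → 20 → 10 → 5 → 16 → 8 → 4 → 2 → 1
Total steps = 42

42 steps


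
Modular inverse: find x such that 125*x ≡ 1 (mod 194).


Use the extended Euclidean algorithm on (194, 125); each row r = 194*s + 125*t:
r=194, s=1, t=0
r=125, s=0, t=1
q=1: r=69, s=1, t=-1   [194*(1) + 125*(-1) = 69]
q=1: r=56, s=-1, t=2   [194*(-1) + 125*(2) = 56]
q=1: r=13, s=2, t=-3   [194*(2) + 125*(-3) = 13]
q=4: r=4, s=-9, t=14   [194*(-9) + 125*(14) = 4]
q=3: r=1, s=29, t=-45   [194*(29) + 125*(-45) = 1]
q=4: r=0, s=-125, t=194   [194*(-125) + 125*(194) = 0]
GCD = 1 with t = -45, so 125*(-45) ≡ 1 (mod 194)
Inverse = -45 mod 194 = 149
Check: 125 * 149 = 18625 ≡ 1 (mod 194)

125^(-1) ≡ 149 (mod 194)


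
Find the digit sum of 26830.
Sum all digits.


2 + 6 + 8 + 3 + 0 = 19


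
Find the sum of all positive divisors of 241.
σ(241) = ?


Divisors of 241: 1, 241
Sum = 1 + 241 = 242

σ(241) = 242


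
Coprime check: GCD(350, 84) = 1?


Euclidean algorithm:
350 = 4 * 84 + 14
84 = 6 * 14 + 0
GCD(350, 84) = 14

No, not coprime (GCD = 14)


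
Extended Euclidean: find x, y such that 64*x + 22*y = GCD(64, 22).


Tabular extended Euclidean (each row: r = 64*s + 22*t):
r=64, s=1, t=0
r=22, s=0, t=1
q=2: r=20, s=1, t=-2   [64*(1) + 22*(-2) = 20]
q=1: r=2, s=-1, t=3   [64*(-1) + 22*(3) = 2]
q=10: r=0, s=11, t=-32   [64*(11) + 22*(-32) = 0]
GCD = 2; from the row with r=2: x=-1, y=3
Check: 64*(-1) + 22*(3) = -64 + 66 = 2

GCD = 2, x = -1, y = 3


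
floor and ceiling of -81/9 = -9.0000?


-81/9 = -9.0000
floor = -9
ceil = -9

floor = -9, ceil = -9


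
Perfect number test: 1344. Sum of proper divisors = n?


Proper divisors of 1344: 1, 2, 3, 4, 6, 7, 8, 12, 14, 16, 21, 24, 28, 32, 42, 48, 56, 64, 84, 96, 112, 168, 192, 224, 336, 448, 672
Sum = 1 + 2 + 3 + 4 + 6 + 7 + 8 + 12 + 14 + 16 + 21 + 24 + 28 + 32 + 42 + 48 + 56 + 64 + 84 + 96 + 112 + 168 + 192 + 224 + 336 + 448 + 672 = 2720

No, 1344 is not perfect (2720 ≠ 1344)


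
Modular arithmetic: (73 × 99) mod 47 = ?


73 × 99 = 7227
7227 mod 47 = 36


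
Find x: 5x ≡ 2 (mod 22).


GCD(5, 22) = 1, unique solution
a^(-1) mod 22 = 9
x = 9 * 2 mod 22 = 18

x ≡ 18 (mod 22)


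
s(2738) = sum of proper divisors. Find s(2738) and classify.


Proper divisors: 1, 2, 37, 74, 1369
Sum = 1 + 2 + 37 + 74 + 1369 = 1483
1483 < 2738 → deficient

s(2738) = 1483 (deficient)


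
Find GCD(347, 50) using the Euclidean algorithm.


347 = 6 * 50 + 47
50 = 1 * 47 + 3
47 = 15 * 3 + 2
3 = 1 * 2 + 1
2 = 2 * 1 + 0
GCD = 1


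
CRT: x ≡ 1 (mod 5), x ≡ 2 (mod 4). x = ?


M = 5*4 = 20
M1 = M/5 = 4, M2 = M/4 = 5
M1^(-1) mod 5 = 4, M2^(-1) mod 4 = 1
x = 1*4*4 + 2*5*1 = 26
26 mod 20 = 6
Check: 6 mod 5 = 1 ✓, 6 mod 4 = 2 ✓

x ≡ 6 (mod 20)


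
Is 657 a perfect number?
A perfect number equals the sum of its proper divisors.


Proper divisors of 657: 1, 3, 9, 73, 219
Sum = 1 + 3 + 9 + 73 + 219 = 305

No, 657 is not perfect (305 ≠ 657)


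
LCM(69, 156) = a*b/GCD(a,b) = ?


GCD(69, 156) = 3
LCM = 69*156/3 = 10764/3 = 3588

LCM = 3588


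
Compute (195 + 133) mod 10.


195 + 133 = 328
328 mod 10 = 8


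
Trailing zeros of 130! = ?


floor(130/5) = 26
floor(130/25) = 5
floor(130/125) = 1
Total = 32

32 trailing zeros


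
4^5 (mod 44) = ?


4^1 mod 44 = 4
4^2 mod 44 = 16
4^3 mod 44 = 20
4^4 mod 44 = 36
4^5 mod 44 = 12


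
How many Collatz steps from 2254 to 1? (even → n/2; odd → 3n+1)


2254 → 1127 → 3382 → 1691 → 5074 → 2537 → 7612 → 3806 → 1903 → 5710 → 2855 → 8566 → 4283 → 12850 → 6425 → 19276 → 9638 → 4819 → 14458 → 7229 → 21688 → 10844 → 5422 → 2711 → 8134 → 4067 → 12202 → 6101 → 18304 → 9152 → 4576 → 2288 → 1144 → 572 → 286 → 143 → 430 → 215 → 646 → 323 → 970 → 485 → 1456 → 728 → 364 → 182 → 91 → 274 → 137 → 412 → 206 → 103 → 310 → 155 → 466 → 233 → 700 → 350 → 175 → 526 → 263 → 790 → 395 → 1186 → 593 → 1780 → 890 → 445 → 1336 → 668 → 334 → 167 → 502 → 251 → 754 → 377 → 1132 → 566 → 283 → 850 → 425 → 1276 → 638 → 319 → 958 → 479 → 1438 → 719 → 2158 → 1079 → 3238 → 1619 → 4858 → 2429 → 7288 → 3644 → 1822 → 911 → 2734 → 1367 → 4102 → 2051 → 6154 → 3077 → 9232 → 4616 → 2308 → 1154 → 577 → 1732 → 866 → 433 → 1300 → 650 → 325 → 976 → 488 → 244 → 122 → 61 → 184 → 92 → 46 → 23 → 70 → 35 → 106 → 53 → 160 → 80 → 40 → 20 → 10 → 5 → 16 → 8 → 4 → 2 → 1
Total steps = 138

138 steps


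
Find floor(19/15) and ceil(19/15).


19/15 = 1.2667
floor = 1
ceil = 2

floor = 1, ceil = 2


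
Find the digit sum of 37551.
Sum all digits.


3 + 7 + 5 + 5 + 1 = 21


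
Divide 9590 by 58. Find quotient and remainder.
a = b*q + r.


9590 = 58 * 165 + 20
Check: 9570 + 20 = 9590

q = 165, r = 20


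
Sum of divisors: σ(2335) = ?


Divisors of 2335: 1, 5, 467, 2335
Sum = 1 + 5 + 467 + 2335 = 2808

σ(2335) = 2808


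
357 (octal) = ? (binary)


357 (base 8) = 239 (decimal)
239 (decimal) = 11101111 (base 2)


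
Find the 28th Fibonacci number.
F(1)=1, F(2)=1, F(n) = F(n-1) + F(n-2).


Sequence: 1, 1, 2, 3, 5, 8, 13, 21, 34, 55, 89, 144, 233, 377, 610, 987, 1597, 2584, 4181, 6765, 10946, 17711, 28657, 46368, 75025, 121393, 196418, 317811
F(28) = 317811


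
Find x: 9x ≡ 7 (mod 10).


GCD(9, 10) = 1, unique solution
a^(-1) mod 10 = 9
x = 9 * 7 mod 10 = 3

x ≡ 3 (mod 10)


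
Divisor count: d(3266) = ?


3266 = 2^1 × 23^1 × 71^1
d(3266) = (1+1) × (1+1) × (1+1) = 8

8 divisors


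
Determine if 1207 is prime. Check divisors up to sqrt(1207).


1207 / 17 = 71 (exact division)
1207 is NOT prime.

No, 1207 is not prime


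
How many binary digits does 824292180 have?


824292180 in base 2 = 110001001000011011001101010100
Number of digits = 30

30 digits (base 2)


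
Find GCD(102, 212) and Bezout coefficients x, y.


Tabular extended Euclidean (each row: r = 102*s + 212*t):
r=102, s=1, t=0
r=212, s=0, t=1
q=0: r=102, s=1, t=0   [102*(1) + 212*(0) = 102]
q=2: r=8, s=-2, t=1   [102*(-2) + 212*(1) = 8]
q=12: r=6, s=25, t=-12   [102*(25) + 212*(-12) = 6]
q=1: r=2, s=-27, t=13   [102*(-27) + 212*(13) = 2]
q=3: r=0, s=106, t=-51   [102*(106) + 212*(-51) = 0]
GCD = 2; from the row with r=2: x=-27, y=13
Check: 102*(-27) + 212*(13) = -2754 + 2756 = 2

GCD = 2, x = -27, y = 13


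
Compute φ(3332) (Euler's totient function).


3332 = 2^2 × 7^2 × 17
Prime factors: 2, 7, 17
φ(3332) = 3332 × (1-1/2) × (1-1/7) × (1-1/17)
= 3332 × 1/2 × 6/7 × 16/17 = 1344

φ(3332) = 1344


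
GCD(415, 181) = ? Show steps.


415 = 2 * 181 + 53
181 = 3 * 53 + 22
53 = 2 * 22 + 9
22 = 2 * 9 + 4
9 = 2 * 4 + 1
4 = 4 * 1 + 0
GCD = 1


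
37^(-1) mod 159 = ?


Use the extended Euclidean algorithm on (159, 37); each row r = 159*s + 37*t:
r=159, s=1, t=0
r=37, s=0, t=1
q=4: r=11, s=1, t=-4   [159*(1) + 37*(-4) = 11]
q=3: r=4, s=-3, t=13   [159*(-3) + 37*(13) = 4]
q=2: r=3, s=7, t=-30   [159*(7) + 37*(-30) = 3]
q=1: r=1, s=-10, t=43   [159*(-10) + 37*(43) = 1]
q=3: r=0, s=37, t=-159   [159*(37) + 37*(-159) = 0]
GCD = 1 with t = 43, so 37*(43) ≡ 1 (mod 159)
Inverse = 43 mod 159 = 43
Check: 37 * 43 = 1591 ≡ 1 (mod 159)

37^(-1) ≡ 43 (mod 159)


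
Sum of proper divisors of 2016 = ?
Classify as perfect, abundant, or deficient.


Proper divisors: 1, 2, 3, 4, 6, 7, 8, 9, 12, 14, 16, 18, 21, 24, 28, 32, 36, 42, 48, 56, 63, 72, 84, 96, 112, 126, 144, 168, 224, 252, 288, 336, 504, 672, 1008
Sum = 1 + 2 + 3 + 4 + 6 + 7 + 8 + 9 + 12 + 14 + 16 + 18 + 21 + 24 + 28 + 32 + 36 + 42 + 48 + 56 + 63 + 72 + 84 + 96 + 112 + 126 + 144 + 168 + 224 + 252 + 288 + 336 + 504 + 672 + 1008 = 4536
4536 > 2016 → abundant

s(2016) = 4536 (abundant)


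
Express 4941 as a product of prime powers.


4941 / 3 = 1647
1647 / 3 = 549
549 / 3 = 183
183 / 3 = 61
61 / 61 = 1
4941 = 3^4 × 61


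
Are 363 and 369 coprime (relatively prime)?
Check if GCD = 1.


Euclidean algorithm:
369 = 1 * 363 + 6
363 = 60 * 6 + 3
6 = 2 * 3 + 0
GCD(363, 369) = 3

No, not coprime (GCD = 3)


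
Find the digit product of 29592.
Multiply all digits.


2 × 9 × 5 × 9 × 2 = 1620


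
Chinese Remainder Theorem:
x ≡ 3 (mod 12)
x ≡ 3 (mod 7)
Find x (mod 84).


M = 12*7 = 84
M1 = M/12 = 7, M2 = M/7 = 12
M1^(-1) mod 12 = 7, M2^(-1) mod 7 = 3
x = 3*7*7 + 3*12*3 = 255
255 mod 84 = 3
Check: 3 mod 12 = 3 ✓, 3 mod 7 = 3 ✓

x ≡ 3 (mod 84)


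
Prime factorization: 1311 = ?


1311 / 3 = 437
437 / 19 = 23
23 / 23 = 1
1311 = 3 × 19 × 23


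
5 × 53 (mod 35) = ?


5 × 53 = 265
265 mod 35 = 20


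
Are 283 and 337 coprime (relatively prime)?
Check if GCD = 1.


Euclidean algorithm:
337 = 1 * 283 + 54
283 = 5 * 54 + 13
54 = 4 * 13 + 2
13 = 6 * 2 + 1
2 = 2 * 1 + 0
GCD(283, 337) = 1

Yes, coprime (GCD = 1)


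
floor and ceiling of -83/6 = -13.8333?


-83/6 = -13.8333
floor = -14
ceil = -13

floor = -14, ceil = -13


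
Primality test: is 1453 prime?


Check divisors up to sqrt(1453) = 38.1182
No divisors found.
1453 is prime.

Yes, 1453 is prime


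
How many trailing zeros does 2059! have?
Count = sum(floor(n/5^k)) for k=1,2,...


floor(2059/5) = 411
floor(2059/25) = 82
floor(2059/125) = 16
floor(2059/625) = 3
Total = 512

512 trailing zeros


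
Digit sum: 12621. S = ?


1 + 2 + 6 + 2 + 1 = 12


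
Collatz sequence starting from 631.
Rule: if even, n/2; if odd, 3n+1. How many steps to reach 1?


631 → 1894 → 947 → 2842 → 1421 → 4264 → 2132 → 1066 → 533 → 1600 → 800 → 400 → 200 → 100 → 50 → 25 → 76 → 38 → 19 → 58 → 29 → 88 → 44 → 22 → 11 → 34 → 17 → 52 → 26 → 13 → 40 → 20 → 10 → 5 → 16 → 8 → 4 → 2 → 1
Total steps = 38

38 steps


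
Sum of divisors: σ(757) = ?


Divisors of 757: 1, 757
Sum = 1 + 757 = 758

σ(757) = 758


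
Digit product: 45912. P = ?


4 × 5 × 9 × 1 × 2 = 360


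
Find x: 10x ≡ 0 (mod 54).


GCD(10, 54) = 2 divides 0
Divide: 5x ≡ 0 (mod 27)
x ≡ 0 (mod 27)


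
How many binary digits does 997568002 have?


997568002 in base 2 = 111011011101011010111000000010
Number of digits = 30

30 digits (base 2)


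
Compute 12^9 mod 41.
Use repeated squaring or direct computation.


12^1 mod 41 = 12
12^2 mod 41 = 21
12^3 mod 41 = 6
12^4 mod 41 = 31
12^5 mod 41 = 3
12^6 mod 41 = 36
12^7 mod 41 = 22
12^8 mod 41 = 18
12^9 mod 41 = 11


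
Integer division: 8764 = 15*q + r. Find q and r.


8764 = 15 * 584 + 4
Check: 8760 + 4 = 8764

q = 584, r = 4


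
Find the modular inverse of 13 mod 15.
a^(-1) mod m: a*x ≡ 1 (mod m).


Use the extended Euclidean algorithm on (15, 13); each row r = 15*s + 13*t:
r=15, s=1, t=0
r=13, s=0, t=1
q=1: r=2, s=1, t=-1   [15*(1) + 13*(-1) = 2]
q=6: r=1, s=-6, t=7   [15*(-6) + 13*(7) = 1]
q=2: r=0, s=13, t=-15   [15*(13) + 13*(-15) = 0]
GCD = 1 with t = 7, so 13*(7) ≡ 1 (mod 15)
Inverse = 7 mod 15 = 7
Check: 13 * 7 = 91 ≡ 1 (mod 15)

13^(-1) ≡ 7 (mod 15)


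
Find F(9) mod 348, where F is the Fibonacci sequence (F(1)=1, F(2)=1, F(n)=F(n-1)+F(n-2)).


F(k) mod 348 for k=1..9:
1, 1, 2, 3, 5, 8, 13, 21, 34
F(9) mod 348 = 34


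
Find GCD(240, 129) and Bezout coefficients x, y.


Tabular extended Euclidean (each row: r = 240*s + 129*t):
r=240, s=1, t=0
r=129, s=0, t=1
q=1: r=111, s=1, t=-1   [240*(1) + 129*(-1) = 111]
q=1: r=18, s=-1, t=2   [240*(-1) + 129*(2) = 18]
q=6: r=3, s=7, t=-13   [240*(7) + 129*(-13) = 3]
q=6: r=0, s=-43, t=80   [240*(-43) + 129*(80) = 0]
GCD = 3; from the row with r=3: x=7, y=-13
Check: 240*(7) + 129*(-13) = 1680 - 1677 = 3

GCD = 3, x = 7, y = -13


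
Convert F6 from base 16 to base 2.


F6 (base 16) = 246 (decimal)
246 (decimal) = 11110110 (base 2)


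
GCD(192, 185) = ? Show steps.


192 = 1 * 185 + 7
185 = 26 * 7 + 3
7 = 2 * 3 + 1
3 = 3 * 1 + 0
GCD = 1


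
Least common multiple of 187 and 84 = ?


GCD(187, 84) = 1
LCM = 187*84/1 = 15708/1 = 15708

LCM = 15708


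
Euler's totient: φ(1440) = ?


1440 = 2^5 × 3^2 × 5
Prime factors: 2, 3, 5
φ(1440) = 1440 × (1-1/2) × (1-1/3) × (1-1/5)
= 1440 × 1/2 × 2/3 × 4/5 = 384

φ(1440) = 384


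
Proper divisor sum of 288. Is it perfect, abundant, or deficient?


Proper divisors: 1, 2, 3, 4, 6, 8, 9, 12, 16, 18, 24, 32, 36, 48, 72, 96, 144
Sum = 1 + 2 + 3 + 4 + 6 + 8 + 9 + 12 + 16 + 18 + 24 + 32 + 36 + 48 + 72 + 96 + 144 = 531
531 > 288 → abundant

s(288) = 531 (abundant)


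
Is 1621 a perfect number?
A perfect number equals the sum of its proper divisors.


Proper divisors of 1621: 1
Sum = 1 = 1

No, 1621 is not perfect (1 ≠ 1621)


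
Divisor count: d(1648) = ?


1648 = 2^4 × 103^1
d(1648) = (4+1) × (1+1) = 10

10 divisors


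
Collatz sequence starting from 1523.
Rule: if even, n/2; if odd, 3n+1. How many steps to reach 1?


1523 → 4570 → 2285 → 6856 → 3428 → 1714 → 857 → 2572 → 1286 → 643 → 1930 → 965 → 2896 → 1448 → 724 → 362 → 181 → 544 → 272 → 136 → 68 → 34 → 17 → 52 → 26 → 13 → 40 → 20 → 10 → 5 → 16 → 8 → 4 → 2 → 1
Total steps = 34

34 steps


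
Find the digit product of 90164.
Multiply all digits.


9 × 0 × 1 × 6 × 4 = 0


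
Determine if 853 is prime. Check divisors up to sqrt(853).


Check divisors up to sqrt(853) = 29.2062
No divisors found.
853 is prime.

Yes, 853 is prime


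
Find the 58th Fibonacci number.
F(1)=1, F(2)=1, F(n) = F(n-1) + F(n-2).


Sequence: 1, 1, 2, 3, 5, 8, 13, 21, 34, 55, 89, 144, 233, 377, 610, 987, 1597, 2584, 4181, 6765, 10946, 17711, 28657, 46368, 75025, 121393, 196418, 317811, 514229, 832040, 1346269, 2178309, 3524578, 5702887, 9227465, 14930352, 24157817, 39088169, 63245986, 102334155, 165580141, 267914296, 433494437, 701408733, 1134903170, 1836311903, 2971215073, 4807526976, 7778742049, 12586269025, 20365011074, 32951280099, 53316291173, 86267571272, 139583862445, 225851433717, 365435296162, 591286729879
F(58) = 591286729879


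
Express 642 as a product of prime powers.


642 / 2 = 321
321 / 3 = 107
107 / 107 = 1
642 = 2 × 3 × 107


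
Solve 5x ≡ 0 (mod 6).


GCD(5, 6) = 1, unique solution
a^(-1) mod 6 = 5
x = 5 * 0 mod 6 = 0

x ≡ 0 (mod 6)


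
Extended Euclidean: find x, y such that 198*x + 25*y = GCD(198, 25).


Tabular extended Euclidean (each row: r = 198*s + 25*t):
r=198, s=1, t=0
r=25, s=0, t=1
q=7: r=23, s=1, t=-7   [198*(1) + 25*(-7) = 23]
q=1: r=2, s=-1, t=8   [198*(-1) + 25*(8) = 2]
q=11: r=1, s=12, t=-95   [198*(12) + 25*(-95) = 1]
q=2: r=0, s=-25, t=198   [198*(-25) + 25*(198) = 0]
GCD = 1; from the row with r=1: x=12, y=-95
Check: 198*(12) + 25*(-95) = 2376 - 2375 = 1

GCD = 1, x = 12, y = -95


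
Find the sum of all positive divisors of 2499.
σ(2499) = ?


Divisors of 2499: 1, 3, 7, 17, 21, 49, 51, 119, 147, 357, 833, 2499
Sum = 1 + 3 + 7 + 17 + 21 + 49 + 51 + 119 + 147 + 357 + 833 + 2499 = 4104

σ(2499) = 4104


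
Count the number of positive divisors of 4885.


4885 = 5^1 × 977^1
d(4885) = (1+1) × (1+1) = 4

4 divisors


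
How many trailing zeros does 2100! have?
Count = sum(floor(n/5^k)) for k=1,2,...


floor(2100/5) = 420
floor(2100/25) = 84
floor(2100/125) = 16
floor(2100/625) = 3
Total = 523

523 trailing zeros


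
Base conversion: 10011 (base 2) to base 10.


10011 (base 2) = 19 (decimal)
19 (decimal) = 19 (base 10)


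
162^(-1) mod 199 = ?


Use the extended Euclidean algorithm on (199, 162); each row r = 199*s + 162*t:
r=199, s=1, t=0
r=162, s=0, t=1
q=1: r=37, s=1, t=-1   [199*(1) + 162*(-1) = 37]
q=4: r=14, s=-4, t=5   [199*(-4) + 162*(5) = 14]
q=2: r=9, s=9, t=-11   [199*(9) + 162*(-11) = 9]
q=1: r=5, s=-13, t=16   [199*(-13) + 162*(16) = 5]
q=1: r=4, s=22, t=-27   [199*(22) + 162*(-27) = 4]
q=1: r=1, s=-35, t=43   [199*(-35) + 162*(43) = 1]
q=4: r=0, s=162, t=-199   [199*(162) + 162*(-199) = 0]
GCD = 1 with t = 43, so 162*(43) ≡ 1 (mod 199)
Inverse = 43 mod 199 = 43
Check: 162 * 43 = 6966 ≡ 1 (mod 199)

162^(-1) ≡ 43 (mod 199)


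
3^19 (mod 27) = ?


3^1 mod 27 = 3
3^2 mod 27 = 9
3^3 mod 27 = 0
3^4 mod 27 = 0
3^5 mod 27 = 0
3^6 mod 27 = 0
3^7 mod 27 = 0
3^8 mod 27 = 0
3^9 mod 27 = 0
3^10 mod 27 = 0
3^11 mod 27 = 0
3^12 mod 27 = 0
3^13 mod 27 = 0
3^14 mod 27 = 0
3^15 mod 27 = 0
3^16 mod 27 = 0
3^17 mod 27 = 0
3^18 mod 27 = 0
3^19 mod 27 = 0


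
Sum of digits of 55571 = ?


5 + 5 + 5 + 7 + 1 = 23


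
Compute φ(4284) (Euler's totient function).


4284 = 2^2 × 3^2 × 7 × 17
Prime factors: 2, 3, 7, 17
φ(4284) = 4284 × (1-1/2) × (1-1/3) × (1-1/7) × (1-1/17)
= 4284 × 1/2 × 2/3 × 6/7 × 16/17 = 1152

φ(4284) = 1152


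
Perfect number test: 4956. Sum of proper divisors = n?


Proper divisors of 4956: 1, 2, 3, 4, 6, 7, 12, 14, 21, 28, 42, 59, 84, 118, 177, 236, 354, 413, 708, 826, 1239, 1652, 2478
Sum = 1 + 2 + 3 + 4 + 6 + 7 + 12 + 14 + 21 + 28 + 42 + 59 + 84 + 118 + 177 + 236 + 354 + 413 + 708 + 826 + 1239 + 1652 + 2478 = 8484

No, 4956 is not perfect (8484 ≠ 4956)


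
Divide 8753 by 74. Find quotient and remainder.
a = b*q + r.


8753 = 74 * 118 + 21
Check: 8732 + 21 = 8753

q = 118, r = 21


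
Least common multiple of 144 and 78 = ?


GCD(144, 78) = 6
LCM = 144*78/6 = 11232/6 = 1872

LCM = 1872


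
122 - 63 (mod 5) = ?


122 - 63 = 59
59 mod 5 = 4


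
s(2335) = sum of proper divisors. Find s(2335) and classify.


Proper divisors: 1, 5, 467
Sum = 1 + 5 + 467 = 473
473 < 2335 → deficient

s(2335) = 473 (deficient)


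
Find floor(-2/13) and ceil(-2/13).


-2/13 = -0.1538
floor = -1
ceil = 0

floor = -1, ceil = 0


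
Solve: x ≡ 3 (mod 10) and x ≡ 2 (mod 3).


M = 10*3 = 30
M1 = M/10 = 3, M2 = M/3 = 10
M1^(-1) mod 10 = 7, M2^(-1) mod 3 = 1
x = 3*3*7 + 2*10*1 = 83
83 mod 30 = 23
Check: 23 mod 10 = 3 ✓, 23 mod 3 = 2 ✓

x ≡ 23 (mod 30)


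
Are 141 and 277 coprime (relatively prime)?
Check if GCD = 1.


Euclidean algorithm:
277 = 1 * 141 + 136
141 = 1 * 136 + 5
136 = 27 * 5 + 1
5 = 5 * 1 + 0
GCD(141, 277) = 1

Yes, coprime (GCD = 1)


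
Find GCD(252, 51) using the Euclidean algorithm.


252 = 4 * 51 + 48
51 = 1 * 48 + 3
48 = 16 * 3 + 0
GCD = 3


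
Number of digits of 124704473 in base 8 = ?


124704473 in base 8 = 733553331
Number of digits = 9

9 digits (base 8)


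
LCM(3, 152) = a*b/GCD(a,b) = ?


GCD(3, 152) = 1
LCM = 3*152/1 = 456/1 = 456

LCM = 456


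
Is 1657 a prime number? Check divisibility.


Check divisors up to sqrt(1657) = 40.7063
No divisors found.
1657 is prime.

Yes, 1657 is prime


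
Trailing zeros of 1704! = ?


floor(1704/5) = 340
floor(1704/25) = 68
floor(1704/125) = 13
floor(1704/625) = 2
Total = 423

423 trailing zeros


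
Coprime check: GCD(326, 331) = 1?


Euclidean algorithm:
331 = 1 * 326 + 5
326 = 65 * 5 + 1
5 = 5 * 1 + 0
GCD(326, 331) = 1

Yes, coprime (GCD = 1)


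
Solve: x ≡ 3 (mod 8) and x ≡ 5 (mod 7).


M = 8*7 = 56
M1 = M/8 = 7, M2 = M/7 = 8
M1^(-1) mod 8 = 7, M2^(-1) mod 7 = 1
x = 3*7*7 + 5*8*1 = 187
187 mod 56 = 19
Check: 19 mod 8 = 3 ✓, 19 mod 7 = 5 ✓

x ≡ 19 (mod 56)


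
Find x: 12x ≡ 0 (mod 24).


GCD(12, 24) = 12 divides 0
Divide: 1x ≡ 0 (mod 2)
x ≡ 0 (mod 2)


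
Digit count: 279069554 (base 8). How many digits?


279069554 in base 8 = 2050441562
Number of digits = 10

10 digits (base 8)


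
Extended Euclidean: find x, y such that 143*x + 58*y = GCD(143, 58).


Tabular extended Euclidean (each row: r = 143*s + 58*t):
r=143, s=1, t=0
r=58, s=0, t=1
q=2: r=27, s=1, t=-2   [143*(1) + 58*(-2) = 27]
q=2: r=4, s=-2, t=5   [143*(-2) + 58*(5) = 4]
q=6: r=3, s=13, t=-32   [143*(13) + 58*(-32) = 3]
q=1: r=1, s=-15, t=37   [143*(-15) + 58*(37) = 1]
q=3: r=0, s=58, t=-143   [143*(58) + 58*(-143) = 0]
GCD = 1; from the row with r=1: x=-15, y=37
Check: 143*(-15) + 58*(37) = -2145 + 2146 = 1

GCD = 1, x = -15, y = 37


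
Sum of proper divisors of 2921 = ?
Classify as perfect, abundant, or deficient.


Proper divisors: 1, 23, 127
Sum = 1 + 23 + 127 = 151
151 < 2921 → deficient

s(2921) = 151 (deficient)


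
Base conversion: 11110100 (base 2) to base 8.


11110100 (base 2) = 244 (decimal)
244 (decimal) = 364 (base 8)


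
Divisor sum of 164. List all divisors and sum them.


Divisors of 164: 1, 2, 4, 41, 82, 164
Sum = 1 + 2 + 4 + 41 + 82 + 164 = 294

σ(164) = 294


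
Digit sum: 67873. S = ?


6 + 7 + 8 + 7 + 3 = 31


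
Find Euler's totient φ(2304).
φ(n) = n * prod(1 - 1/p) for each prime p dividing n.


2304 = 2^8 × 3^2
Prime factors: 2, 3
φ(2304) = 2304 × (1-1/2) × (1-1/3)
= 2304 × 1/2 × 2/3 = 768

φ(2304) = 768


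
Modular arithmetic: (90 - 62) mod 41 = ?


90 - 62 = 28
28 mod 41 = 28


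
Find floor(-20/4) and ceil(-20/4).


-20/4 = -5.0000
floor = -5
ceil = -5

floor = -5, ceil = -5


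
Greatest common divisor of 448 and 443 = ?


448 = 1 * 443 + 5
443 = 88 * 5 + 3
5 = 1 * 3 + 2
3 = 1 * 2 + 1
2 = 2 * 1 + 0
GCD = 1


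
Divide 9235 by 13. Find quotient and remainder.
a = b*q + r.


9235 = 13 * 710 + 5
Check: 9230 + 5 = 9235

q = 710, r = 5


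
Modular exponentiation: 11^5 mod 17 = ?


11^1 mod 17 = 11
11^2 mod 17 = 2
11^3 mod 17 = 5
11^4 mod 17 = 4
11^5 mod 17 = 10


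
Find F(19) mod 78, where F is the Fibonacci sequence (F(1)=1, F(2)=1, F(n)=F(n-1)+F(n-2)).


F(k) mod 78 for k=1..19:
1, 1, 2, 3, 5, 8, 13, 21, 34, 55, 11, 66, 77, 65, 64, 51, 37, 10, 47
F(19) mod 78 = 47
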